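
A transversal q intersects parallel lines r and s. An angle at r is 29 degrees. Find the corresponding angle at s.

Corresponding angles are equal: 29 degrees.

29 degrees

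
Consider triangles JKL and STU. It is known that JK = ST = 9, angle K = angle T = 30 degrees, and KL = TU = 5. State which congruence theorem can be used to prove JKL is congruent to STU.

Consider the given information: JK = ST = 9, angle K = angle T = 30 degrees, and KL = TU = 5
This is not SSS or ASA: SSS requires all three pairs of sides, but we don't have that. ASA requires two angles and the side between them.
The correct criterion is SAS. Two pairs of corresponding sides and the included angle are equal (Side-Angle-Side).

SAS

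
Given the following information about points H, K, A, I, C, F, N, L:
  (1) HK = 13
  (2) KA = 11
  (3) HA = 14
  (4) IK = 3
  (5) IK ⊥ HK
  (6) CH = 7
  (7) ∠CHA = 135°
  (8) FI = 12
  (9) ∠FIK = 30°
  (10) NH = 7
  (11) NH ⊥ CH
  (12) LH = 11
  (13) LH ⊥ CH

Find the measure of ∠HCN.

Step 1: By the law of cosines on triangle CHN: CN² = 7² + 7² − 2·7·7·cos(90°) = 98, so CN = 7·√2.
Step 2: By the inverse law of cosines on triangle HCN: cos(∠HCN) = (7² + (7·√2)² − 7²) / (2·7·7·√2) = 98/138.59 = 0.7071, so ∠HCN = 45°.

Therefore, the measure of angle ∠HCN = 45°.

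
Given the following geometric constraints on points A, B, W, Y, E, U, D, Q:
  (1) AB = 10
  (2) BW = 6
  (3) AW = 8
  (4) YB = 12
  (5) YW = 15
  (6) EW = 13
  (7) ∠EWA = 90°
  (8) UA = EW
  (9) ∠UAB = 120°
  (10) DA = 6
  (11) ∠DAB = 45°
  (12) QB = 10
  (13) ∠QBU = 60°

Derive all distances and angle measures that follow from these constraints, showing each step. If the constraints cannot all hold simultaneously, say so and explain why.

The constraints are consistent.

From the given relations:
  UA = EW = 13

Step 1: From AW = 8, WE = 13, and ∠AWE = 90°, by the law of cosines:
  AE² = AW² + WE² - 2·AW·WE·cos(90°) = 64 + 169 - 0 = 233
  AE ≈ 15.26

Step 2: From BA = 10, AU = 13, and ∠BAU = 120°, by the law of cosines:
  BU² = BA² + AU² - 2·BA·AU·cos(120°) = 100 + 169 + 130 = 399
  BU ≈ 19.97

Step 3: From BA = 10, AD = 6, and ∠BAD = 45°, by the law of cosines:
  BD² = BA² + AD² - 2·BA·AD·cos(45°) = 100 + 36 - 84.85 = 51.15
  BD ≈ 7.15

Step 4: From AB = 10, AW = 8, BW = 6, by the inverse law of cosines:
  cos(∠BAW) = (AB² + AW² - BW²) / (2·AB·AW)
  ∠BAW = 36.87°

Step 5: From BA = 10, BW = 6, AW = 8, by the inverse law of cosines:
  cos(∠ABW) = (BA² + BW² - AW²) / (2·BA·BW)
  ∠ABW = 53.13°

Step 6: From BW = 6, BY = 12, WY = 15, by the inverse law of cosines:
  cos(∠WBY) = (BW² + BY² - WY²) / (2·BW·BY)
  ∠WBY = 108.21°

Step 7: From WA = 8, WB = 6, AB = 10, by the inverse law of cosines:
  cos(∠AWB) = (WA² + WB² - AB²) / (2·WA·WB)
  ∠AWB = 90°

Step 8: From WB = 6, WY = 15, BY = 12, by the inverse law of cosines:
  cos(∠BWY) = (WB² + WY² - BY²) / (2·WB·WY)
  ∠BWY = 49.46°

Step 9: From YB = 12, YW = 15, BW = 6, by the inverse law of cosines:
  cos(∠BYW) = (YB² + YW² - BW²) / (2·YB·YW)
  ∠BYW = 22.33°

Step 10: From UB = 19.97, BQ = 10, and ∠UBQ = 60°, by the law of cosines:
  UQ² = UB² + BQ² - 2·UB·BQ·cos(60°) = 399 + 100 - 199.7 = 299.3
  UQ ≈ 17.3

Step 11: From AE = 15.26, AW = 8, EW = 13, by the inverse law of cosines:
  cos(∠EAW) = (AE² + AW² - EW²) / (2·AE·AW)
  ∠EAW = 58.39°

Step 12: From BA = 10, BD = 7.15, AD = 6, by the inverse law of cosines:
  cos(∠ABD) = (BA² + BD² - AD²) / (2·BA·BD)
  ∠ABD = 36.39°

Step 13: From BA = 10, BU = 19.97, AU = 13, by the inverse law of cosines:
  cos(∠ABU) = (BA² + BU² - AU²) / (2·BA·BU)
  ∠ABU = 34.31°

Step 14: From EA = 15.26, EW = 13, AW = 8, by the inverse law of cosines:
  cos(∠AEW) = (EA² + EW² - AW²) / (2·EA·EW)
  ∠AEW = 31.61°

Step 15: From UA = 13, UB = 19.97, AB = 10, by the inverse law of cosines:
  cos(∠AUB) = (UA² + UB² - AB²) / (2·UA·UB)
  ∠AUB = 25.69°

Step 16: From DA = 6, DB = 7.15, AB = 10, by the inverse law of cosines:
  cos(∠ADB) = (DA² + DB² - AB²) / (2·DA·DB)
  ∠ADB = 98.61°

Step 17: From UB = 19.97, UQ = 17.3, BQ = 10, by the inverse law of cosines:
  cos(∠BUQ) = (UB² + UQ² - BQ²) / (2·UB·UQ)
  ∠BUQ = 30.04°

Step 18: From QB = 10, QU = 17.3, BU = 19.97, by the inverse law of cosines:
  cos(∠BQU) = (QB² + QU² - BU²) / (2·QB·QU)
  ∠BQU = 89.96°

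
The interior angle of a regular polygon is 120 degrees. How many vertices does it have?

The exterior angle is the supplement of the interior angle: 180 - 120 = 60 degrees.
Since the exterior angles of any convex polygon sum to 360 degrees, the number of sides is 360 / 60 = 6.

6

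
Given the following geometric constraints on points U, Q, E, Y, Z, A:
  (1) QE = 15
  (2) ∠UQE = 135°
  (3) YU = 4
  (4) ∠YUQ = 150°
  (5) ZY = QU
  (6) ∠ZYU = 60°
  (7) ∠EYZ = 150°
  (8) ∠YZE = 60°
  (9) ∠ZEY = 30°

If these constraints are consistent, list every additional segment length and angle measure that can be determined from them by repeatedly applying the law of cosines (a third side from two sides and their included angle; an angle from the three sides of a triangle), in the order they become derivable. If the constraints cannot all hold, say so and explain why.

These constraints are not satisfiable: (7), (8) and (9) are the three interior angles of triangle EYZ, which must sum to 180°, but 150° + 60° + 30° = 240°. No planar figure meets all of them, so nothing further can be derived.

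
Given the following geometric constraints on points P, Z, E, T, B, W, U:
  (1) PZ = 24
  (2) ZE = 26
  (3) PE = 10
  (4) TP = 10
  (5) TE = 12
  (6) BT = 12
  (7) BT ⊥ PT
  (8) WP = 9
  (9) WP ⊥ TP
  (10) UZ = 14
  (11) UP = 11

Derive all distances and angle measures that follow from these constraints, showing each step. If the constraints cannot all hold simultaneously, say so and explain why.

The constraints are consistent.

Step 1: From PT = 10, TB = 12, and ∠PTB = 90°, by the law of cosines:
  PB² = PT² + TB² - 2·PT·TB·cos(90°) = 100 + 144 - 0 = 244
  PB = 2·√61

Step 2: From TP = 10, PW = 9, and ∠TPW = 90°, by the law of cosines:
  TW² = TP² + PW² - 2·TP·PW·cos(90°) = 100 + 81 - 0 = 181
  TW = √181

Step 3: From PE = 10, PT = 10, ET = 12, by the inverse law of cosines:
  cos(∠EPT) = (PE² + PT² - ET²) / (2·PE·PT)
  ∠EPT = 73.74°

Step 4: From PE = 10, PZ = 24, EZ = 26, by the inverse law of cosines:
  cos(∠EPZ) = (PE² + PZ² - EZ²) / (2·PE·PZ)
  ∠EPZ = 90°

Step 5: From PU = 11, PZ = 24, UZ = 14, by the inverse law of cosines:
  cos(∠UPZ) = (PU² + PZ² - UZ²) / (2·PU·PZ)
  ∠UPZ = 18.4°

Step 6: From ZE = 26, ZP = 24, EP = 10, by the inverse law of cosines:
  cos(∠EZP) = (ZE² + ZP² - EP²) / (2·ZE·ZP)
  ∠EZP = 22.62°

Step 7: From ZP = 24, ZU = 14, PU = 11, by the inverse law of cosines:
  cos(∠PZU) = (ZP² + ZU² - PU²) / (2·ZP·ZU)
  ∠PZU = 14.36°

Step 8: From EP = 10, ET = 12, PT = 10, by the inverse law of cosines:
  cos(∠PET) = (EP² + ET² - PT²) / (2·EP·ET)
  ∠PET = 53.13°

Step 9: From EP = 10, EZ = 26, PZ = 24, by the inverse law of cosines:
  cos(∠PEZ) = (EP² + EZ² - PZ²) / (2·EP·EZ)
  ∠PEZ = 67.38°

Step 10: From TE = 12, TP = 10, EP = 10, by the inverse law of cosines:
  cos(∠ETP) = (TE² + TP² - EP²) / (2·TE·TP)
  ∠ETP = 53.13°

Step 11: From UP = 11, UZ = 14, PZ = 24, by the inverse law of cosines:
  cos(∠PUZ) = (UP² + UZ² - PZ²) / (2·UP·UZ)
  ∠PUZ = 147.24°

Step 12: From PB = 2·√61, PT = 10, BT = 12, by the inverse law of cosines:
  cos(∠BPT) = (PB² + PT² - BT²) / (2·PB·PT)
  ∠BPT = 50.19°

Step 13: From TP = 10, TW = √181, PW = 9, by the inverse law of cosines:
  cos(∠PTW) = (TP² + TW² - PW²) / (2·TP·TW)
  ∠PTW = 41.99°

Step 14: From BP = 2·√61, BT = 12, PT = 10, by the inverse law of cosines:
  cos(∠PBT) = (BP² + BT² - PT²) / (2·BP·BT)
  ∠PBT = 39.81°

Step 15: From WP = 9, WT = √181, PT = 10, by the inverse law of cosines:
  cos(∠PWT) = (WP² + WT² - PT²) / (2·WP·WT)
  ∠PWT = 48.01°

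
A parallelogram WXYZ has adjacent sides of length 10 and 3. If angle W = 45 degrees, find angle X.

Consecutive angles are supplementary: angle X = 180 - 45 = 135 degrees.

135 degrees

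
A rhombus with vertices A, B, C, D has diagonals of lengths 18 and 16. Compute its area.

Area = (18 * 16) / 2 = 288 / 2 = 144

144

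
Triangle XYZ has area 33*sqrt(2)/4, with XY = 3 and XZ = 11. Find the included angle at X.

Area = (1/2) * a * b * sin(C)
sin(C) = 2 * Area / (a * b)
sin(C) = 2 * 33*sqrt(2)/4 / (3 * 11)
sin(C) = sqrt(2)/2
C = arcsin(sqrt(2)/2) = 45°
Since sin(180° - C) = sin(C), the obtuse angle 135° gives the same area, so C = 45° or C = 135°.

45° or 135°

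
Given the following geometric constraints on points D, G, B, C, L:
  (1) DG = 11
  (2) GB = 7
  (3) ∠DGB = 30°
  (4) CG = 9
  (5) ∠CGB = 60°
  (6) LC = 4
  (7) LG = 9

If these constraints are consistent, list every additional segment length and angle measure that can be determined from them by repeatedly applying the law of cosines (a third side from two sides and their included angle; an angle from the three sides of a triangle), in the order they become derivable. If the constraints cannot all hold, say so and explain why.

The constraints are consistent. Derivable facts, in order:
After 1 step:
- BC = √67
- DB ≈ 6.05
- ∠CGL = 25.68°
- ∠CLG = 77.16°
- ∠GCL = 77.16°
After 2 steps:
- ∠BCG = 47.78°
- ∠BDG = 35.33°
- ∠CBG = 72.22°
- ∠DBG = 114.67°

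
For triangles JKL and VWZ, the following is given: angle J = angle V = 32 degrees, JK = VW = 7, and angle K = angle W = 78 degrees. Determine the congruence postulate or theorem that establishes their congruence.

Consider the given information: angle J = angle V = 32 degrees, JK = VW = 7, and angle K = angle W = 78 degrees
This is not SAS or HL: SAS requires two sides and the included angle between them. HL only applies to right triangles with matching hypotenuse and leg.
The correct criterion is ASA. Two pairs of corresponding angles and the included side are equal (Angle-Side-Angle).

ASA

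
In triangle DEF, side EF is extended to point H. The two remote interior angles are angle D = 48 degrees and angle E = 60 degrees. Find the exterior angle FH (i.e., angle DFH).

Exterior angle = 48 + 60 = 108 degrees (exterior angle theorem).

108 degrees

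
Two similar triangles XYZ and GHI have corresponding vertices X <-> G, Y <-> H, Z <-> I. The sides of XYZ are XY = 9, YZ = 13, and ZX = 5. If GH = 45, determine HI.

Since the triangles are similar, the ratio of corresponding sides is constant.
Scale factor k = GH / XY = 45 / 9 = 5
HI = k * YZ = 5 * 13 = 65

65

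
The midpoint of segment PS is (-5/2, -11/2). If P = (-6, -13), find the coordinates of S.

Using the midpoint formula: M = ((x1 + x2)/2, (y1 + y2)/2)
We know M = (-5/2, -11/2) and P = (-6, -13)
For x: -5/2 = (-6 + x2)/2, so x2 = 2*-5/2 - -6 = 1
For y: -11/2 = (-13 + y2)/2, so y2 = 2*-11/2 - -13 = 2
S = (1, 2)

(1, 2)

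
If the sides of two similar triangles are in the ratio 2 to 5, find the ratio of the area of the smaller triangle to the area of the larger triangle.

The ratio of areas of similar triangles equals the square of the side ratio.
Side ratio = 2:5
Area ratio = (2/5)^2 = 4/25 = 4:25

4:25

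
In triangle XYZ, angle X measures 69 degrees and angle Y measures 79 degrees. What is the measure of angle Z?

The interior angles sum to 180°: angle Z = 180 - 69 - 79 = 32°.
The triangle is acute (angles 69°, 79°, 32°).

32 degrees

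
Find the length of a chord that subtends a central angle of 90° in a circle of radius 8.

Chord = 2(8) sin(45°) = 8*sqrt(2)

8*sqrt(2)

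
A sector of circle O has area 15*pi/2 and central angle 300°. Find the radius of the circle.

r² = 360 × 15*pi/2 / (π × 300) = 9, so r = 3.

3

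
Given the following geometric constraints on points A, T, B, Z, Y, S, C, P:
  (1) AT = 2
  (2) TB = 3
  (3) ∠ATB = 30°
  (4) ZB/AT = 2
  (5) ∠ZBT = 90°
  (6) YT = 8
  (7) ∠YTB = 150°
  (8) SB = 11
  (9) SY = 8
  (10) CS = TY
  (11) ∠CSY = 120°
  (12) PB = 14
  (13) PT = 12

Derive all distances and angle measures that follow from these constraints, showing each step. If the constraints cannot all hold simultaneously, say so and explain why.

The constraints are consistent.

From the given relations:
  ZB = 2·AT = 2·2 = 4
  CS = TY = 8

Step 1: From AT = 2, TB = 3, and ∠ATB = 30°, by the law of cosines:
  AB² = AT² + TB² - 2·AT·TB·cos(30°) = 4 + 9 - 10.39 = 2.608
  AB ≈ 1.61

Step 2: From TB = 3, BZ = 4, and ∠TBZ = 90°, by the law of cosines:
  TZ² = TB² + BZ² - 2·TB·BZ·cos(90°) = 9 + 16 - 0 = 25
  TZ = 5

Step 3: From BT = 3, TY = 8, and ∠BTY = 150°, by the law of cosines:
  BY² = BT² + TY² - 2·BT·TY·cos(150°) = 9 + 64 + 41.57 = 114.6
  BY ≈ 10.7

Step 4: From YS = 8, SC = 8, and ∠YSC = 120°, by the law of cosines:
  YC² = YS² + SC² - 2·YS·SC·cos(120°) = 64 + 64 + 64 = 192
  YC = 8·√3

Step 5: From TB = 3, TP = 12, BP = 14, by the inverse law of cosines:
  cos(∠BTP) = (TB² + TP² - BP²) / (2·TB·TP)
  ∠BTP = 126.67°

Step 6: From BP = 14, BT = 3, PT = 12, by the inverse law of cosines:
  cos(∠PBT) = (BP² + BT² - PT²) / (2·BP·BT)
  ∠PBT = 43.43°

Step 7: From PB = 14, PT = 12, BT = 3, by the inverse law of cosines:
  cos(∠BPT) = (PB² + PT² - BT²) / (2·PB·PT)
  ∠BPT = 9.9°

Step 8: From AB = 1.61, AT = 2, BT = 3, by the inverse law of cosines:
  cos(∠BAT) = (AB² + AT² - BT²) / (2·AB·AT)
  ∠BAT = 111.74°

Step 9: From TB = 3, TZ = 5, BZ = 4, by the inverse law of cosines:
  cos(∠BTZ) = (TB² + TZ² - BZ²) / (2·TB·TZ)
  ∠BTZ = 53.13°

Step 10: From BA = 1.61, BT = 3, AT = 2, by the inverse law of cosines:
  cos(∠ABT) = (BA² + BT² - AT²) / (2·BA·BT)
  ∠ABT = 38.26°

Step 11: From BS = 11, BY = 10.7, SY = 8, by the inverse law of cosines:
  cos(∠SBY) = (BS² + BY² - SY²) / (2·BS·BY)
  ∠SBY = 43.23°

Step 12: From BT = 3, BY = 10.7, TY = 8, by the inverse law of cosines:
  cos(∠TBY) = (BT² + BY² - TY²) / (2·BT·BY)
  ∠TBY = 21.94°

Step 13: From ZB = 4, ZT = 5, BT = 3, by the inverse law of cosines:
  cos(∠BZT) = (ZB² + ZT² - BT²) / (2·ZB·ZT)
  ∠BZT = 36.87°

Step 14: From YB = 10.7, YS = 8, BS = 11, by the inverse law of cosines:
  cos(∠BYS) = (YB² + YS² - BS²) / (2·YB·YS)
  ∠BYS = 70.36°

Step 15: From YB = 10.7, YT = 8, BT = 3, by the inverse law of cosines:
  cos(∠BYT) = (YB² + YT² - BT²) / (2·YB·YT)
  ∠BYT = 8.06°

Step 16: From YC = 8·√3, YS = 8, CS = 8, by the inverse law of cosines:
  cos(∠CYS) = (YC² + YS² - CS²) / (2·YC·YS)
  ∠CYS = 30°

Step 17: From SB = 11, SY = 8, BY = 10.7, by the inverse law of cosines:
  cos(∠BSY) = (SB² + SY² - BY²) / (2·SB·SY)
  ∠BSY = 66.41°

Step 18: From CS = 8, CY = 8·√3, SY = 8, by the inverse law of cosines:
  cos(∠SCY) = (CS² + CY² - SY²) / (2·CS·CY)
  ∠SCY = 30°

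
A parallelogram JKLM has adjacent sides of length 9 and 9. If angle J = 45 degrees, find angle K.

In a parallelogram, consecutive angles are supplementary (sum to 180°).
angle K = 180 - angle J
angle K = 180 - 45
angle K = 135 degrees

135 degrees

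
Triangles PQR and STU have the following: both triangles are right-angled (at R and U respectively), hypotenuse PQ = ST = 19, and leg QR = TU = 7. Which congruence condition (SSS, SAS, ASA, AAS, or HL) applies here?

The given information matches HL: The hypotenuse and one leg of two right triangles are equal (Hypotenuse-Leg).

HL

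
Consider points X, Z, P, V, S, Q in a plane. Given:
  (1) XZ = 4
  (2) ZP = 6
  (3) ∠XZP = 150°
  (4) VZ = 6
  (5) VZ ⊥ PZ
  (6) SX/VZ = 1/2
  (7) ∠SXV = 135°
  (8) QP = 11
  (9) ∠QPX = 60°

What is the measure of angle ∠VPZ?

Step 1: By the law of cosines on triangle PZV: PV² = 6² + 6² − 2·6·6·cos(90°) = 72, so PV = 6·√2.
Step 2: By the inverse law of cosines on triangle VPZ: cos(∠VPZ) = ((6·√2)² + 6² − 6²) / (2·6·√2·6) = 72/101.82 = 0.7071, so ∠VPZ = 45°.

Therefore, the measure of angle ∠VPZ = 45°.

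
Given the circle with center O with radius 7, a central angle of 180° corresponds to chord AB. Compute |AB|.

Chord length = 2r sin(θ/2)
= 2 × 7 × sin(180°/2)
= 2 × 7 × sin(90°)
= 14

14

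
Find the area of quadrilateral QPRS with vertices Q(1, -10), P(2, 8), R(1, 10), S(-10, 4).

Using the Shoelace formula for a quadrilateral (vertices in order):
Area = (1/2)|sum of (x_i * y_(i+1) - x_(i+1) * y_i)|
Terms: (1*8 - 2*-10) = 28, (2*10 - 1*8) = 12, (1*4 - -10*10) = 104, (-10*-10 - 1*4) = 96
Sum = 240
Area = (1/2)(240) = 120

120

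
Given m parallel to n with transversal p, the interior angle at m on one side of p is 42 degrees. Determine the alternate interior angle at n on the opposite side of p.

Alternate interior angles lie on opposite sides of the transversal, between the parallel lines.
By the alternate interior angle theorem, they are equal: 42 degrees.

42 degrees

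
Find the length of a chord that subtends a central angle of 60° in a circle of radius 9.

Drop a perpendicular from the center to the chord, bisecting both the chord and the central angle.
Each half-chord = r sin(θ/2) = 9 sin(30°).
The full chord = 2 × 9 × sin(30°) = 9.

9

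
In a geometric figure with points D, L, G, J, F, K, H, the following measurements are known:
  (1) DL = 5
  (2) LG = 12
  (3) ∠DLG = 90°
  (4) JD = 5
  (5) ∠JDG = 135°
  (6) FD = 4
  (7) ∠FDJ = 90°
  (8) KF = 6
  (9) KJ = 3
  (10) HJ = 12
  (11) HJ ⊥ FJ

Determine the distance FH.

Step 1: By the law of cosines on triangle JDF: JF² = 5² + 4² − 2·5·4·cos(90°) = 41, so JF = √41.
Step 2: By the law of cosines on triangle FJH: FH² = √41² + 12² − 2·√41·12·cos(90°) = 185, so FH = √185.

Therefore, the length of FH = √185.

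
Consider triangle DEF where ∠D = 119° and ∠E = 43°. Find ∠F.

By the triangle angle sum property, the three interior angles of any triangle add up to 180°.
We know angle D = 119° and angle E = 43°, so their sum is 162°.
Therefore angle F = 180° - 162° = 18°.

18 degrees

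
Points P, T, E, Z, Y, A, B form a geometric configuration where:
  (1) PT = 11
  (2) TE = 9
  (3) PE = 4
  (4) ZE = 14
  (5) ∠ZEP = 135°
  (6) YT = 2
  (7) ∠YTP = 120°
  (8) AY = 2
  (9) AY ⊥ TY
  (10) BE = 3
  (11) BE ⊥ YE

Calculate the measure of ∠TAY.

Step 1: By the law of cosines on triangle AYT: AT² = 2² + 2² − 2·2·2·cos(90°) = 8, so AT = 2·√2.
Step 2: By the inverse law of cosines on triangle TAY: cos(∠TAY) = ((2·√2)² + 2² − 2²) / (2·2·√2·2) = 8/11.31 = 0.7071, so ∠TAY = 45°.

Therefore, the measure of angle ∠TAY = 45°.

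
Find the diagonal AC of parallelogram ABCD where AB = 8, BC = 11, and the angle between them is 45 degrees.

The diagonal of a parallelogram can be found by treating two adjacent sides and the diagonal as a triangle.
Applying the law of cosines with sides 8, 11 and included angle 45°:
d^2 = 64 + 121 - 176*cos(45°) = 185 - 88*sqrt(2)
d = sqrt(185 - 88*sqrt(2))

sqrt(185 - 88*sqrt(2))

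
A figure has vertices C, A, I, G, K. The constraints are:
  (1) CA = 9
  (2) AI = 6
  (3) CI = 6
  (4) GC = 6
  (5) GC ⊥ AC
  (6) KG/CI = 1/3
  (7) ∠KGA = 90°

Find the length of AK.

From the given relations: KG = 1/3·CI = 1/3·6 = 2.
Step 1: By the law of cosines on triangle GCA: GA² = 6² + 9² − 2·6·9·cos(90°) = 117, so GA = 3·√13.
Step 2: By the law of cosines on triangle AGK: AK² = (3·√13)² + 2² − 2·3·√13·2·cos(90°) = 121, so AK = 11.

Therefore, the length of AK = 11.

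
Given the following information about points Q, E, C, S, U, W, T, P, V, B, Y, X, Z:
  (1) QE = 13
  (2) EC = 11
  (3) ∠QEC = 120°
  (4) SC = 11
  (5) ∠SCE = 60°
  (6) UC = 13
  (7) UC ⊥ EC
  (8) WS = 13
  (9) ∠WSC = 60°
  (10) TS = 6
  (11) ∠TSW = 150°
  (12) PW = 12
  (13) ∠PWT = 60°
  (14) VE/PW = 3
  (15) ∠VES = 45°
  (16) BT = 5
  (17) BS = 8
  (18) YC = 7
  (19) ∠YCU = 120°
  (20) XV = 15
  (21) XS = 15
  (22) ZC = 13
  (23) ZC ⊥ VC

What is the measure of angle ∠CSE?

Step 1: By the law of cosines on triangle SCE: SE² = 11² + 11² − 2·11·11·cos(60°) = 121, so SE = 11.
Step 2: By the inverse law of cosines on triangle CSE: cos(∠CSE) = (11² + 11² − 11²) / (2·11·11) = 121/242 = 0.5, so ∠CSE = 60°.

Therefore, the measure of angle ∠CSE = 60°.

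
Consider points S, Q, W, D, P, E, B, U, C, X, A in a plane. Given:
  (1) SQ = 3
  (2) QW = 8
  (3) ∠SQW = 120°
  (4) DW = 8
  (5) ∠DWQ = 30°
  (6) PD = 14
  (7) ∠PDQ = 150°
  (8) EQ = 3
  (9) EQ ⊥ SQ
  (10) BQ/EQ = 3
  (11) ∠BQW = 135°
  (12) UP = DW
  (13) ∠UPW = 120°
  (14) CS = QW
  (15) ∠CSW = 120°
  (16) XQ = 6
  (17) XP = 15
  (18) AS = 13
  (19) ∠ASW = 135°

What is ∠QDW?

Step 1: By the law of cosines on triangle DWQ: DQ² = 8² + 8² − 2·8·8·cos(30°) = 17.15, so DQ ≈ 4.14.
Step 2: By the inverse law of cosines on triangle QDW: cos(∠QDW) = (4.14² + 8² − 8²) / (2·4.14·8) = 17.15/66.26 = 0.2588, so ∠QDW = 75°.

Therefore, the measure of angle ∠QDW = 75°.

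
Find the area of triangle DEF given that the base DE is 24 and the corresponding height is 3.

Area = (1/2) * base * height
Area = (1/2) * 24 * 3
Area = 36

36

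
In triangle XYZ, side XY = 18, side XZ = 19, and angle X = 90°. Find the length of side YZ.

By the law of cosines: YZ^2 = XY^2 + XZ^2 - 2*XY*XZ*cos(X)
YZ^2 = 18^2 + 19^2 - 2*18*19*cos(90°)
YZ^2 = 324 + 361 - 684*(0)
YZ^2 = 685
YZ = sqrt(685)

sqrt(685)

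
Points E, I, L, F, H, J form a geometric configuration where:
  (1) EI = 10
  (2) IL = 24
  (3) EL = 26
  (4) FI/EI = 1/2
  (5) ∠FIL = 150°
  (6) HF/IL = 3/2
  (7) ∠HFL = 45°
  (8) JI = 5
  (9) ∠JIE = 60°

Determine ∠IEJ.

Step 1: By the law of cosines on triangle EIJ: EJ² = 10² + 5² − 2·10·5·cos(60°) = 75, so EJ = 5·√3.
Step 2: By the inverse law of cosines on triangle IEJ: cos(∠IEJ) = (10² + (5·√3)² − 5²) / (2·10·5·√3) = 150/173.21 = 0.866, so ∠IEJ = 30°.

Therefore, the measure of angle ∠IEJ = 30°.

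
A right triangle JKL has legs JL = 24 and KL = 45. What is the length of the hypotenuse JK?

In a right triangle, the square of the hypotenuse equals the sum of the squares of the two legs.
The legs are 24 and 45, so the hypotenuse = sqrt(576 + 2025) = sqrt(2601) = 51.

51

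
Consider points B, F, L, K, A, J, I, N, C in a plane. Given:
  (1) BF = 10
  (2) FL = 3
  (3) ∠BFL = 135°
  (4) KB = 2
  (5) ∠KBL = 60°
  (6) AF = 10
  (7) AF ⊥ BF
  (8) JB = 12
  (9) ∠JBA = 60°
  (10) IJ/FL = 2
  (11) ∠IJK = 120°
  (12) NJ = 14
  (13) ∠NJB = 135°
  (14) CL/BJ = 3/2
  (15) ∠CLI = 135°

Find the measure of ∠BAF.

Step 1: By the law of cosines on triangle AFB: AB² = 10² + 10² − 2·10·10·cos(90°) = 200, so AB = 10·√2.
Step 2: By the inverse law of cosines on triangle BAF: cos(∠BAF) = ((10·√2)² + 10² − 10²) / (2·10·√2·10) = 200/282.84 = 0.7071, so ∠BAF = 45°.

Therefore, the measure of angle ∠BAF = 45°.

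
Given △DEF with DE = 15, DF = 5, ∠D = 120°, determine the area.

Area = (1/2)(15)(5) sin(120°) = (1/2)(15)(5)(sqrt(3)/2) = 75*sqrt(3)/4

75*sqrt(3)/4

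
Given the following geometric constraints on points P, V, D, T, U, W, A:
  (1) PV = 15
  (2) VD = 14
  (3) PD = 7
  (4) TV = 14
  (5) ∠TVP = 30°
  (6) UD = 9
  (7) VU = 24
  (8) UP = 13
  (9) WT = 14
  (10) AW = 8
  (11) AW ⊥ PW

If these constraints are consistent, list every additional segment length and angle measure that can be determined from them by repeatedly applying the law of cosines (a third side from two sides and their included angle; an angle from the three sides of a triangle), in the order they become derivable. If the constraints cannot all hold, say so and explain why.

These constraints are not satisfiable: by the triangle inequality in triangle DVU, (2) VD = 14 and (6) UD = 9 force VU ≤ 14 + 9 = 23, but (7) says VU = 24. No planar figure meets all of them, so nothing further can be derived.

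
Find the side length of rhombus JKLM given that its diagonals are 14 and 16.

In a rhombus, the diagonals bisect each other perpendicularly, creating four congruent right triangles.
Each triangle has legs 7 (half of 14) and 8 (half of 16).
The hypotenuse of each right triangle is a side of the rhombus:
side = sqrt(7^2 + 8^2) = sqrt(113)

sqrt(113)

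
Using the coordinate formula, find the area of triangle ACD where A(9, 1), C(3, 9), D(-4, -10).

Using the Shoelace formula for a triangle:
Area = (1/2)|x0(y1 - y2) + x1(y2 - y0) + x2(y0 - y1)|
Area = (1/2)|9(9 - -10) + 3(-10 - 1) + -4(1 - 9)|
Area = (1/2)|171 + -33 + 32|
Area = (1/2)|170|
Area = (1/2)(170)
Area = 85

85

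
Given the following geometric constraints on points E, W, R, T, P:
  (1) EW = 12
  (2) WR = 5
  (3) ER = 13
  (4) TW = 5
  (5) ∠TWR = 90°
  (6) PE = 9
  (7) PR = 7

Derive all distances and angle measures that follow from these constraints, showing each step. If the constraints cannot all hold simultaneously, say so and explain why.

The constraints are consistent.

Step 1: From RW = 5, WT = 5, and ∠RWT = 90°, by the law of cosines:
  RT² = RW² + WT² - 2·RW·WT·cos(90°) = 25 + 25 - 0 = 50
  RT = 5·√2

Step 2: From EP = 9, ER = 13, PR = 7, by the inverse law of cosines:
  cos(∠PER) = (EP² + ER² - PR²) / (2·EP·ER)
  ∠PER = 30.8°

Step 3: From ER = 13, EW = 12, RW = 5, by the inverse law of cosines:
  cos(∠REW) = (ER² + EW² - RW²) / (2·ER·EW)
  ∠REW = 22.62°

Step 4: From WE = 12, WR = 5, ER = 13, by the inverse law of cosines:
  cos(∠EWR) = (WE² + WR² - ER²) / (2·WE·WR)
  ∠EWR = 90°

Step 5: From RE = 13, RP = 7, EP = 9, by the inverse law of cosines:
  cos(∠ERP) = (RE² + RP² - EP²) / (2·RE·RP)
  ∠ERP = 41.17°

Step 6: From RE = 13, RW = 5, EW = 12, by the inverse law of cosines:
  cos(∠ERW) = (RE² + RW² - EW²) / (2·RE·RW)
  ∠ERW = 67.38°

Step 7: From PE = 9, PR = 7, ER = 13, by the inverse law of cosines:
  cos(∠EPR) = (PE² + PR² - ER²) / (2·PE·PR)
  ∠EPR = 108.03°

Step 8: From RT = 5·√2, RW = 5, TW = 5, by the inverse law of cosines:
  cos(∠TRW) = (RT² + RW² - TW²) / (2·RT·RW)
  ∠TRW = 45°

Step 9: From TR = 5·√2, TW = 5, RW = 5, by the inverse law of cosines:
  cos(∠RTW) = (TR² + TW² - RW²) / (2·TR·TW)
  ∠RTW = 45°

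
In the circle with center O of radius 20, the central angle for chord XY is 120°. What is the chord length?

Drop a perpendicular from the center to the chord, bisecting both the chord and the central angle.
Each half-chord = r sin(θ/2) = 20 sin(60°).
The full chord = 2 × 20 × sin(60°) = 20*sqrt(3).

20*sqrt(3)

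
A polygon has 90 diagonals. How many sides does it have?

Using d = n(n - 3)/2, we solve 90 = n(n - 3)/2.
So n(n - 3) = 180.
Testing n = 15: 15 * 12 = 180 = 180. Correct.
The polygon has 15 sides.

15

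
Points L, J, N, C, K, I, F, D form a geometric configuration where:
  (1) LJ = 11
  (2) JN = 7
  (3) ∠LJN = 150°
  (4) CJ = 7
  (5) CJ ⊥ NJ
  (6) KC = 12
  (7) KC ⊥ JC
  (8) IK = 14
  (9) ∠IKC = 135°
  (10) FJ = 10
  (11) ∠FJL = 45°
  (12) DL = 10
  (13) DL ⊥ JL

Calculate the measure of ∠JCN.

Step 1: By the law of cosines on triangle CJN: CN² = 7² + 7² − 2·7·7·cos(90°) = 98, so CN = 7·√2.
Step 2: By the inverse law of cosines on triangle JCN: cos(∠JCN) = (7² + (7·√2)² − 7²) / (2·7·7·√2) = 98/138.59 = 0.7071, so ∠JCN = 45°.

Therefore, the measure of angle ∠JCN = 45°.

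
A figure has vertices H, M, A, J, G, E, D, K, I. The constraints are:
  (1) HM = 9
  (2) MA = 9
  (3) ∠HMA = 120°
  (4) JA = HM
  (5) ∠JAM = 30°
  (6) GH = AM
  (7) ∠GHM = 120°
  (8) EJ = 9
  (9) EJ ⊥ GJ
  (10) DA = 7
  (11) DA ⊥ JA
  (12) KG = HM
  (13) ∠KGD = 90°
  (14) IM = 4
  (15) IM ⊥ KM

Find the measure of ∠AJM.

From the given relations: JA = HM = 9.
Step 1: By the law of cosines on triangle JAM: JM² = 9² + 9² − 2·9·9·cos(30°) = 21.7, so JM ≈ 4.66.
Step 2: By the inverse law of cosines on triangle AJM: cos(∠AJM) = (9² + 4.66² − 9²) / (2·9·4.66) = 21.7/83.86 = 0.2588, so ∠AJM = 75°.

Therefore, the measure of angle ∠AJM = 75°.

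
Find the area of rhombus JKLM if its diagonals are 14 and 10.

Area of a rhombus = (d1 * d2) / 2
Area = (14 * 10) / 2
Area = 140 / 2
Area = 70

70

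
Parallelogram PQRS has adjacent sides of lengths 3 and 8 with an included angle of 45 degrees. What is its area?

The area of a parallelogram equals the product of two adjacent sides times the sine of the included angle.
This is because the height equals 8 * sin(45°) = 4*sqrt(2).
Area = 3 * 4*sqrt(2) = 12*sqrt(2)

12*sqrt(2)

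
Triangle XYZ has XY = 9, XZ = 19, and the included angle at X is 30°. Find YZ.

Law of cosines: YZ^2 = 9^2 + 19^2 - 2(9)(19)cos(30°) = 442 - 171*sqrt(3), so YZ = sqrt(442 - 171*sqrt(3)).

sqrt(442 - 171*sqrt(3))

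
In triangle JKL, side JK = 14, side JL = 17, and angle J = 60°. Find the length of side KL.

When two sides and the included angle are known, the law of cosines gives the third side.
c^2 = a^2 + b^2 - 2ab cos(C) generalizes the Pythagorean theorem to non-right triangles.
Here: KL^2 = 196 + 289 - 476*(1/2) = 247
KL = sqrt(247)

sqrt(247)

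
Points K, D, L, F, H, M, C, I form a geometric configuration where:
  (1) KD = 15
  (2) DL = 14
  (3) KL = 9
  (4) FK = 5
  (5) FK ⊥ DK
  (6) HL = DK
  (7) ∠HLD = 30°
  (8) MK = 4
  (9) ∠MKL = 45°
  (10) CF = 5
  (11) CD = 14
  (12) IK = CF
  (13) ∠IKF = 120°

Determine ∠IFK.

From the given relations: IK = CF = 5.
Step 1: By the law of cosines on triangle FKI: FI² = 5² + 5² − 2·5·5·cos(120°) = 75, so FI = 5·√3.
Step 2: By the inverse law of cosines on triangle IFK: cos(∠IFK) = ((5·√3)² + 5² − 5²) / (2·5·√3·5) = 75/86.6 = 0.866, so ∠IFK = 30°.

Therefore, the measure of angle ∠IFK = 30°.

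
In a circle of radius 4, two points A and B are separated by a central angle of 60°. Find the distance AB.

Drop a perpendicular from the center to the chord, bisecting both the chord and the central angle.
Each half-chord = r sin(θ/2) = 4 sin(30°).
The full chord = 2 × 4 × sin(30°) = 4.

4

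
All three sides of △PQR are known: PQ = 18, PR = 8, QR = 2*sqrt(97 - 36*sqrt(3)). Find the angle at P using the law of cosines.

When all three sides of a triangle are known, the law of cosines can be rearranged to find any angle.
cos(C) = (a² + b² - c²) / (2ab) gives cos(P) = sqrt(3)/2.
Taking the inverse cosine: P = 30°.

30°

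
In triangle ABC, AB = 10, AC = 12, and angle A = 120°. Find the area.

Area = (1/2) * AB * AC * sin(A)
Area = (1/2) * 10 * 12 * sin(120°)
Area = (1/2) * 10 * 12 * sqrt(3)/2
Area = 30*sqrt(3)

30*sqrt(3)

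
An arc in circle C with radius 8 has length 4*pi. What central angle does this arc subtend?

Arc length L = 2πr × θ/360, so θ = 360L / (2πr).
θ = 360 × 4*pi / (2π × 8)
θ = 90°
θ = 90°

90°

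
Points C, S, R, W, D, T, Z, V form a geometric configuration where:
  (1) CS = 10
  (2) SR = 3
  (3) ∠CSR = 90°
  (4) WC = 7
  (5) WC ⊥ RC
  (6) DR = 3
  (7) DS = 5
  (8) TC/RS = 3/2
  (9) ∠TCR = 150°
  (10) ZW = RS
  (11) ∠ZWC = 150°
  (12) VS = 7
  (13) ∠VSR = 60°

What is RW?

Step 1: By the law of cosines on triangle CSR: CR² = 10² + 3² − 2·10·3·cos(90°) = 109, so CR = √109.
Step 2: By the law of cosines on triangle RCW: RW² = √109² + 7² − 2·√109·7·cos(90°) = 158, so RW = √158.

Therefore, the length of RW = √158.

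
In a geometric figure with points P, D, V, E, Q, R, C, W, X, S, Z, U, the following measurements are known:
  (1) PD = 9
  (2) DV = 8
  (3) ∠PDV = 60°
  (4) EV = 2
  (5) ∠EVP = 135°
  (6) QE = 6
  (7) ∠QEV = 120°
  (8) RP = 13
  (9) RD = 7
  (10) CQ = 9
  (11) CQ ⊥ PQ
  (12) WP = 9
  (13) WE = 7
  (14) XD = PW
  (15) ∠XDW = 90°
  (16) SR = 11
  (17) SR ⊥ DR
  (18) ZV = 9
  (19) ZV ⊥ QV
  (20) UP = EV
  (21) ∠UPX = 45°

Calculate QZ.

Step 1: By the law of cosines on triangle VEQ: VQ² = 2² + 6² − 2·2·6·cos(120°) = 52, so VQ = 2·√13.
Step 2: By the law of cosines on triangle QVZ: QZ² = (2·√13)² + 9² − 2·2·√13·9·cos(90°) = 133, so QZ = √133.

Therefore, the length of QZ = √133.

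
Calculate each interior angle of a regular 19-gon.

Each interior angle of a regular n-gon is (n - 2) * 180 / n.
For n = 19: (19 - 2) * 180 / 19 = 3060/19 = 3060/19 degrees.

3060/19 degrees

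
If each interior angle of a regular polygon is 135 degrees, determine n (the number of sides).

Each interior angle of a regular n-gon is (n - 2) * 180 / n.
Setting this equal to 135:
(n - 2) * 180 / n = 135
Each exterior angle = 180 - 135 = 45 degrees.
Since exterior angles sum to 360: n = 360 / 45 = 8.

8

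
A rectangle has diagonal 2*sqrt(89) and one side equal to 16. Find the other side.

b = sqrt(d^2 - a^2) = sqrt(356 - 256) = sqrt(100) = 10

10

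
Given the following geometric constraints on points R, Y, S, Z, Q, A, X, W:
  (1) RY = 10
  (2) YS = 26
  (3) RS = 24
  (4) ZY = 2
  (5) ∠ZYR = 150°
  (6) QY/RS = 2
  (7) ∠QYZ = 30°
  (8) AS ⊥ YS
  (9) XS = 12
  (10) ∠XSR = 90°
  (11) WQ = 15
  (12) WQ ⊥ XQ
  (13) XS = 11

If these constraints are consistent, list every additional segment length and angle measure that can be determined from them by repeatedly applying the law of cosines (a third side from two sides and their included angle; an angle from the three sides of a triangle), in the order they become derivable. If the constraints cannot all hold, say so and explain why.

These constraints are not satisfiable: (9) XS = 12 and (13) XS = 11 assign two different lengths to the same segment. No planar figure meets all of them, so nothing further can be derived.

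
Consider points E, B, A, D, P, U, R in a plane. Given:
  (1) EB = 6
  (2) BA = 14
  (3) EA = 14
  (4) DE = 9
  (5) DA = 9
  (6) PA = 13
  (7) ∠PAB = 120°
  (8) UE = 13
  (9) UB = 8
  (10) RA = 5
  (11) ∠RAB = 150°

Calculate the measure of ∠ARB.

Step 1: By the law of cosines on triangle RAB: RB² = 5² + 14² − 2·5·14·cos(150°) = 342.24, so RB ≈ 18.5.
Step 2: By the inverse law of cosines on triangle ARB: cos(∠ARB) = (5² + 18.5² − 14²) / (2·5·18.5) = 171.24/185 = 0.9256, so ∠ARB = 22.23°.

Therefore, the measure of angle ∠ARB = 22.23°.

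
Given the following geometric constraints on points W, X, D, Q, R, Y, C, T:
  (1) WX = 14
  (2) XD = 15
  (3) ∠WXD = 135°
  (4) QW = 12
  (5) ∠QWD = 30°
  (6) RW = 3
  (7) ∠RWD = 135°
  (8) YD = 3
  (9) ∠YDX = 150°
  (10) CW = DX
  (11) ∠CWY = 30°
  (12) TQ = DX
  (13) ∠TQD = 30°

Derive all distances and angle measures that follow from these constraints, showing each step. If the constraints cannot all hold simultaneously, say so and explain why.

The constraints are consistent.

From the given relations:
  CW = DX = 15
  TQ = DX = 15

Step 1: From WX = 14, XD = 15, and ∠WXD = 135°, by the law of cosines:
  WD² = WX² + XD² - 2·WX·XD·cos(135°) = 196 + 225 + 297 = 718
  WD ≈ 26.8

Step 2: From XD = 15, DY = 3, and ∠XDY = 150°, by the law of cosines:
  XY² = XD² + DY² - 2·XD·DY·cos(150°) = 225 + 9 + 77.94 = 311.9
  XY ≈ 17.66

Step 3: From DW = 26.8, WQ = 12, and ∠DWQ = 30°, by the law of cosines:
  DQ² = DW² + WQ² - 2·DW·WQ·cos(30°) = 718 + 144 - 556.9 = 305.1
  DQ ≈ 17.47

Step 4: From DW = 26.8, WR = 3, and ∠DWR = 135°, by the law of cosines:
  DR² = DW² + WR² - 2·DW·WR·cos(135°) = 718 + 9 + 113.7 = 840.7
  DR ≈ 28.99

Step 5: From WD = 26.8, WX = 14, DX = 15, by the inverse law of cosines:
  cos(∠DWX) = (WD² + WX² - DX²) / (2·WD·WX)
  ∠DWX = 23.32°

Step 6: From XD = 15, XY = 17.66, DY = 3, by the inverse law of cosines:
  cos(∠DXY) = (XD² + XY² - DY²) / (2·XD·XY)
  ∠DXY = 4.87°

Step 7: From DW = 26.8, DX = 15, WX = 14, by the inverse law of cosines:
  cos(∠WDX) = (DW² + DX² - WX²) / (2·DW·DX)
  ∠WDX = 21.68°

Step 8: From YD = 3, YX = 17.66, DX = 15, by the inverse law of cosines:
  cos(∠DYX) = (YD² + YX² - DX²) / (2·YD·YX)
  ∠DYX = 25.13°

Step 9: From DQ = 17.47, QT = 15, and ∠DQT = 30°, by the law of cosines:
  DT² = DQ² + QT² - 2·DQ·QT·cos(30°) = 305.1 + 225 - 453.8 = 76.28
  DT ≈ 8.73

Step 10: From DQ = 17.47, DW = 26.8, QW = 12, by the inverse law of cosines:
  cos(∠QDW) = (DQ² + DW² - QW²) / (2·DQ·DW)
  ∠QDW = 20.09°

Step 11: From DR = 28.99, DW = 26.8, RW = 3, by the inverse law of cosines:
  cos(∠RDW) = (DR² + DW² - RW²) / (2·DR·DW)
  ∠RDW = 4.2°

Step 12: From QD = 17.47, QW = 12, DW = 26.8, by the inverse law of cosines:
  cos(∠DQW) = (QD² + QW² - DW²) / (2·QD·QW)
  ∠DQW = 129.91°

Step 13: From RD = 28.99, RW = 3, DW = 26.8, by the inverse law of cosines:
  cos(∠DRW) = (RD² + RW² - DW²) / (2·RD·RW)
  ∠DRW = 40.8°

Step 14: From DQ = 17.47, DT = 8.73, QT = 15, by the inverse law of cosines:
  cos(∠QDT) = (DQ² + DT² - QT²) / (2·DQ·DT)
  ∠QDT = 59.17°

Step 15: From TD = 8.73, TQ = 15, DQ = 17.47, by the inverse law of cosines:
  cos(∠DTQ) = (TD² + TQ² - DQ²) / (2·TD·TQ)
  ∠DTQ = 90.83°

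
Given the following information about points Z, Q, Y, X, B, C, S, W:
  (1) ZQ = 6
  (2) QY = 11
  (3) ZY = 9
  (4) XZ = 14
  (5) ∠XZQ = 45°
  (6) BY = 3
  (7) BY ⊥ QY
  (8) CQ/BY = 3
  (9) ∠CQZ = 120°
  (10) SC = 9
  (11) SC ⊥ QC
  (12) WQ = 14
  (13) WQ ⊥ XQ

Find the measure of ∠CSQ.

From the given relations: CQ = 3·BY = 3·3 = 9.
Step 1: By the law of cosines on triangle SCQ: SQ² = 9² + 9² − 2·9·9·cos(90°) = 162, so SQ = 9·√2.
Step 2: By the inverse law of cosines on triangle CSQ: cos(∠CSQ) = (9² + (9·√2)² − 9²) / (2·9·9·√2) = 162/229.1 = 0.7071, so ∠CSQ = 45°.

Therefore, the measure of angle ∠CSQ = 45°.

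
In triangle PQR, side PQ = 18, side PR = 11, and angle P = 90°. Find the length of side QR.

By the law of cosines: QR^2 = PQ^2 + PR^2 - 2*PQ*PR*cos(P)
QR^2 = 18^2 + 11^2 - 2*18*11*cos(90°)
QR^2 = 324 + 121 - 396*(0)
QR^2 = 445
QR = sqrt(445)

sqrt(445)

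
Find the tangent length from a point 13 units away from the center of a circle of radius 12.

Let T be the point of tangency. Then CT ⊥ AT (radius ⊥ tangent).
In right triangle CTA: CA² = CT² + AT²
13² = 12² + AT²
AT² = 25, AT = 5

5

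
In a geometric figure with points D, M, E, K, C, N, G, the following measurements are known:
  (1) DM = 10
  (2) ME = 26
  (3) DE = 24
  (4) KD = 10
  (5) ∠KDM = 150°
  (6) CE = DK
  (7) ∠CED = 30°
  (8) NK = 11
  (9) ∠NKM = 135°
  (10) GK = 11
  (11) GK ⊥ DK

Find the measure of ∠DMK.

Step 1: By the law of cosines on triangle MDK: MK² = 10² + 10² − 2·10·10·cos(150°) = 373.21, so MK ≈ 19.32.
Step 2: By the inverse law of cosines on triangle DMK: cos(∠DMK) = (10² + 19.32² − 10²) / (2·10·19.32) = 373.21/386.37 = 0.9659, so ∠DMK = 15°.

Therefore, the measure of angle ∠DMK = 15°.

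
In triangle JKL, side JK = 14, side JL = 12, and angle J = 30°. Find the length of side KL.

When two sides and the included angle are known, the law of cosines gives the third side.
c^2 = a^2 + b^2 - 2ab cos(C) generalizes the Pythagorean theorem to non-right triangles.
Here: KL^2 = 196 + 144 - 336*(sqrt(3)/2) = 340 - 168*sqrt(3)
KL = 2*sqrt(85 - 42*sqrt(3))

2*sqrt(85 - 42*sqrt(3))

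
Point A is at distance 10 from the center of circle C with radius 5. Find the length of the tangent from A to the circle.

The tangent, radius, and line from the external point to the center form a right triangle.
The right angle is where the tangent meets the radius.
By the Pythagorean theorem: tangent² + 5² = 10²
tangent² = 100 - 25 = 75
tangent = 5*sqrt(3)

5*sqrt(3)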